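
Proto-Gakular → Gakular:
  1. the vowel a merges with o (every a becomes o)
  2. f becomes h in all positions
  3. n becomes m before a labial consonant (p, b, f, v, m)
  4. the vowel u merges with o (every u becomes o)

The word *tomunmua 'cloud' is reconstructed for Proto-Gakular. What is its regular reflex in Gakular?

Gakular: *tomunmua > tomunmuo > tomummuo > tomommoo  (by vowel merger, nasal place assimilation, vowel merger)

tomommoo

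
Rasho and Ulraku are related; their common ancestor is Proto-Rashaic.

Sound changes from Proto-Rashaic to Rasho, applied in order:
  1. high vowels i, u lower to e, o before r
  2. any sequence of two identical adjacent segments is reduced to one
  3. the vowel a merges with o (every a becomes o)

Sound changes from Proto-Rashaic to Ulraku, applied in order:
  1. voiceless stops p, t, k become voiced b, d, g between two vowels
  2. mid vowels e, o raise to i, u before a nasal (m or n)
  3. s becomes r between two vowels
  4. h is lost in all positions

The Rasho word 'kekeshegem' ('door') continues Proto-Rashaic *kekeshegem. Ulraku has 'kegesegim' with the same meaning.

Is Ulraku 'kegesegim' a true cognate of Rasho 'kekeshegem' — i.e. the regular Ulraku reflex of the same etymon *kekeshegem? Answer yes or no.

yes

Derive the expected Ulraku reflex of *kekeshegem:
Ulraku: *kekeshegem
  kekeshegem → kegeshegem   [intervocalic voicing]
  kegeshegem → kegeshegim   [pre-nasal raising]
  kegeshegim (rule 3 does not apply)
  kegeshegim → kegesegim   [h-loss]
  giving Ulraku kegesegim.
Ulraku 'kegesegim' matches the regular reflex exactly, so the pair is cognate.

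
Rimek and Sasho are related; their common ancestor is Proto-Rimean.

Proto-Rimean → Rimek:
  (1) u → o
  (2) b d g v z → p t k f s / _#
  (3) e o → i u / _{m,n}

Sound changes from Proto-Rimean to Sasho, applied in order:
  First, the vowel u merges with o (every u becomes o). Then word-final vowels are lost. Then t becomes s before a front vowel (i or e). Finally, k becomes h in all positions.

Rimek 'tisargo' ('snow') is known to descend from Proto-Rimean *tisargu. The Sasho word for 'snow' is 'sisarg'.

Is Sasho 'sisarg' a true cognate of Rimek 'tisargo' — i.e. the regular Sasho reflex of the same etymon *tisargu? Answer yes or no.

Derive the expected Sasho reflex of *tisargu:
Sasho: start from *tisargu.
  rule 1 (vowel merger): tisargu → tisargo
  rule 2 (apocope): tisargo → tisarg
  rule 3 (palatalisation): tisarg → sisarg
  rule 4: no change — sisarg
  ⇒ Sasho sisarg
Sasho 'sisarg' matches the regular reflex exactly, so the pair is cognate.

yes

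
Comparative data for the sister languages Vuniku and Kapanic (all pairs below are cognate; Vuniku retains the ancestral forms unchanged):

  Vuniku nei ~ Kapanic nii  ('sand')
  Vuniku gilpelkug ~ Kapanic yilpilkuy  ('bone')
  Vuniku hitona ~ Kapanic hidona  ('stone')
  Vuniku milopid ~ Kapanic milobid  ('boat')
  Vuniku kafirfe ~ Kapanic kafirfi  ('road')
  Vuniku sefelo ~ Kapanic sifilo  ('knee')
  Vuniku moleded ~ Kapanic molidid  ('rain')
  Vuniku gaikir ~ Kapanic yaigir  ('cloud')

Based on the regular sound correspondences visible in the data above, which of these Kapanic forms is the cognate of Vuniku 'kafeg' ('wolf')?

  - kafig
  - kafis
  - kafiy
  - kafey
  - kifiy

gilpelkug ~ yilpilkuy, sefelo ~ sifilo — Vuniku e corresponds to Kapanic i after a consonant, before a consonant other than r, m, n, p, b, f, v.
gilpelkug ~ yilpilkuy — Vuniku g corresponds to Kapanic y word-finally.
Applying these to Vuniku 'kafeg':
  kafeg → kafig   (e→i after a consonant, before a consonant other than r, m, n, p, b, f, v)
  kafig → kafiy   (g→y word-finally)
So the Kapanic cognate is 'kafiy'.

kafiy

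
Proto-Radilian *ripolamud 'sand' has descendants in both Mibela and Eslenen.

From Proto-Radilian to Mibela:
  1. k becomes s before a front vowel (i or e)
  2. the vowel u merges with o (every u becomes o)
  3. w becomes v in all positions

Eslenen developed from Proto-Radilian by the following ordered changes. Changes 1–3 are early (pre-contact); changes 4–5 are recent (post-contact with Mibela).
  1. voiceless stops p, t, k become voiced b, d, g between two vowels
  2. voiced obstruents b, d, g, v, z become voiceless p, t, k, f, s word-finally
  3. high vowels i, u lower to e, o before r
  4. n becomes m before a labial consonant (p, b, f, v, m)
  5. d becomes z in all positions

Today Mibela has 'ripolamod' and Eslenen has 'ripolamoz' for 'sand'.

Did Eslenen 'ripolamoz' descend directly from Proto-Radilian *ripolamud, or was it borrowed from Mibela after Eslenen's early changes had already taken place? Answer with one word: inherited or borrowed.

If inherited, *ripolamud would pass through all of Eslenen's changes:
Eslenen: start from *ripolamud.
  rule 1 (intervocalic voicing): ripolamud → ribolamud
  rule 2 (final devoicing): ribolamud → ribolamut
  rule 3: no change — ribolamut
  rule 4: no change — ribolamut
  rule 5: no change — ribolamut
  ⇒ Eslenen ribolamut
If borrowed from Mibela 'ripolamod' after the early changes, it would undergo only the recent ones:
  rule 4 (nasal place assimilation): no change (ripolamod)
  rule 5 (unconditioned shift): ripolamod → ripolamoz
  ⇒ as a loan: ripolamoz
Eslenen 'ripolamoz' matches the loan outcome 'ripolamoz', not the inherited 'ribolamut' — it skipped the early Eslenen changes, so it was borrowed from Mibela.

borrowed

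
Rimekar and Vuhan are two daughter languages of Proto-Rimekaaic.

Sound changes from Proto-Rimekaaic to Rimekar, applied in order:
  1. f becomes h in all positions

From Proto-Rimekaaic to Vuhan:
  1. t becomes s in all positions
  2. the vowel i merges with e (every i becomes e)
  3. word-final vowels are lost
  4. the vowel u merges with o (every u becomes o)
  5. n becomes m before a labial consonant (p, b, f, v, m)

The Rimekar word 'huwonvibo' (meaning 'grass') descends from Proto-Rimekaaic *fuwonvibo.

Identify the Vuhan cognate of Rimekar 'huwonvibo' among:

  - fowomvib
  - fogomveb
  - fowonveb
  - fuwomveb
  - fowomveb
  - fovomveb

Vuhan: *fuwonvibo > fuwonvebo > fuwonveb > fowonveb > fowomveb  (by vowel merger, apocope, vowel merger, nasal place assimilation)
Only 'fowomveb' matches the regular Vuhan development of *fuwonvibo.

fowomveb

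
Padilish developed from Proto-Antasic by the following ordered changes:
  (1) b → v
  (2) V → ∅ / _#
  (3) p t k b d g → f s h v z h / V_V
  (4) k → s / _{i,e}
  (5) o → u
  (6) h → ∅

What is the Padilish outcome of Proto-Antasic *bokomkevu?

Padilish: *bokomkevu
  bokomkevu → vokomkevu   [unconditioned shift]
  vokomkevu → vokomkev   [apocope]
  vokomkev → vohomkev   [intervocalic lenition]
  vohomkev → vohomsev   [palatalisation]
  vohomsev → vuhumsev   [vowel merger]
  vuhumsev → vuumsev   [h-loss]
  giving Padilish vuumsev.

vuumsev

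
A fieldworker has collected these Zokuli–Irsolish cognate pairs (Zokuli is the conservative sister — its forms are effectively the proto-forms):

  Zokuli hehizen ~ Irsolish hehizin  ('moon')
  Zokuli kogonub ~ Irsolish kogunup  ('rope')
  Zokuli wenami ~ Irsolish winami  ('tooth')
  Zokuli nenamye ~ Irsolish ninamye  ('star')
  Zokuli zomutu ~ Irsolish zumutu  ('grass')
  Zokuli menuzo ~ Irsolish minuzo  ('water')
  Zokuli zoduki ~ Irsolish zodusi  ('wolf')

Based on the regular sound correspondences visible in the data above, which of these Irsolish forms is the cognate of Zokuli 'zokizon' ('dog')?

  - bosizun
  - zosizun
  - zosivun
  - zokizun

zoduki ~ zodusi — Zokuli k corresponds to Irsolish s between vowels (before a front vowel).
kogonub ~ kogunup — Zokuli o corresponds to Irsolish u after a consonant, before a nasal.
Applying these to Zokuli 'zokizon':
  zokizon → zosizon   (k→s between vowels (before a front vowel))
  zosizon → zosizun   (o→u after a consonant, before a nasal)
So the Irsolish cognate is 'zosizun'.

zosizun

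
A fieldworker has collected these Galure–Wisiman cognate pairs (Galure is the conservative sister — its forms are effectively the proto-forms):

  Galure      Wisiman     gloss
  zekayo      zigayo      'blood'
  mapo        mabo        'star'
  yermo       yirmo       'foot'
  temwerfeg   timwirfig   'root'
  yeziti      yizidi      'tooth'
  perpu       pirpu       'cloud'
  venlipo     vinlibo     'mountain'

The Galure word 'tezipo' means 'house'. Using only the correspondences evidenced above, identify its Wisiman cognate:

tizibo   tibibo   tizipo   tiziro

zekayo ~ zigayo, temwerfeg ~ timwirfig — Galure e corresponds to Wisiman i after a consonant, before a consonant other than r, m, n, p, b, f, v.
mapo ~ mabo, venlipo ~ vinlibo — Galure p corresponds to Wisiman b between vowels (before a back vowel).
Applying these to Galure 'tezipo':
  tezipo → tizipo   (e→i after a consonant, before a consonant other than r, m, n, p, b, f, v)
  tizipo → tizibo   (p→b between vowels (before a back vowel))
So the Wisiman cognate is 'tizibo'.

tizibo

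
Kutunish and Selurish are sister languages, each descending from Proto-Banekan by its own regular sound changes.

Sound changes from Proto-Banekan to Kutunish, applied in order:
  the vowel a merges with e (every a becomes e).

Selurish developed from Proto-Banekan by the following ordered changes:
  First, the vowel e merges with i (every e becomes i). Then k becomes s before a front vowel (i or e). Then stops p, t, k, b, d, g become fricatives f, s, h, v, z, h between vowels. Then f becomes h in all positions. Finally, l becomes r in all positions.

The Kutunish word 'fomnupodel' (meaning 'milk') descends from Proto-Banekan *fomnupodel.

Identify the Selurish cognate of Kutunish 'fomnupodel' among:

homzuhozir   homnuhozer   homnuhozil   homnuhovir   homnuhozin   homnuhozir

homnuhozir

Selurish: start from *fomnupodel.
  rule 1 (vowel merger): fomnupodel → fomnupodil
  rule 2: no change — fomnupodil
  rule 3 (intervocalic lenition): fomnupodil → fomnufozil
  rule 4 (unconditioned shift): fomnufozil → homnuhozil
  rule 5 (unconditioned shift): homnuhozil → homnuhozir
  ⇒ Selurish homnuhozir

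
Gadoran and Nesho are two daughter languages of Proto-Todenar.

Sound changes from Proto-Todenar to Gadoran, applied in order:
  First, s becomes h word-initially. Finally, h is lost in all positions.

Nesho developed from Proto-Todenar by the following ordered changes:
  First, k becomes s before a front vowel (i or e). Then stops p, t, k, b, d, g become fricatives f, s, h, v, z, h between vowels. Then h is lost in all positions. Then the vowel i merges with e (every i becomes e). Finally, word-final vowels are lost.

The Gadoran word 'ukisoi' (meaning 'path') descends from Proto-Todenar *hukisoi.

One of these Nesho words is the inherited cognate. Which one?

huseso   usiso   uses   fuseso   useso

Nesho: start from *hukisoi.
  rule 1 (palatalisation): hukisoi → husisoi
  rule 2: no change — husisoi
  rule 3 (h-loss): husisoi → usisoi
  rule 4 (vowel merger): usisoi → usesoe
  rule 5 (apocope): usesoe → useso
  ⇒ Nesho useso
Only 'useso' matches the regular Nesho development of *hukisoi.

useso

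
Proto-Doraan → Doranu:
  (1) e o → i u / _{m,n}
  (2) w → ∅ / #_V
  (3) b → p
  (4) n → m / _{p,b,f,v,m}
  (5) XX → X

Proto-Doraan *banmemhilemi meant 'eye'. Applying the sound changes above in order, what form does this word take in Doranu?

pamimhilimi

Doranu: *banmemhilemi
  banmemhilemi → banmimhilimi   [pre-nasal raising]
  banmimhilimi (rule 2 does not apply)
  banmimhilimi → panmimhilimi   [unconditioned shift]
  panmimhilimi → pammimhilimi   [nasal place assimilation]
  pammimhilimi → pamimhilimi   [degemination]
  giving Doranu pamimhilimi.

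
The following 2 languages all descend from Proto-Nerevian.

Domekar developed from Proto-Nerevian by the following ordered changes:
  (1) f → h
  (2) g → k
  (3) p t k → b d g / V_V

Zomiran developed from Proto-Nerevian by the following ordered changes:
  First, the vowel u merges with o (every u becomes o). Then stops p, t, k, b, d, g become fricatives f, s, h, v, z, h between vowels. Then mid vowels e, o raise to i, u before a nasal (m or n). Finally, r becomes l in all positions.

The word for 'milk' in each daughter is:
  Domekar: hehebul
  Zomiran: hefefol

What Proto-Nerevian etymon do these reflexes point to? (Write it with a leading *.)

*hefepul

Position 5: Domekar has b, Zomiran has f. Taking the neighbouring segments as reconstructed: Domekar b could go back to *p or *b; Zomiran f could go back to *p or *f — the one source consistent with every daughter is *p.
Position 6: Domekar has u, Zomiran has o. Domekar preserves u here (none of its changes turn any other segment into u), so the proto-segment is *u.
Position 3: Domekar has h, Zomiran has f. Taking the neighbouring segments as reconstructed: Domekar h could go back to *f or *h; Zomiran f could go back to *p or *f — the one source consistent with every daughter is *f.
The remaining positions agree across the daughters. Check the candidate against every language:
Domekar: start from *hefepul.
  rule 1 (unconditioned shift): hefepul → hehepul
  rule 2: no change — hehepul
  rule 3 (intervocalic voicing): hehepul → hehebul
  ⇒ Domekar hehebul
Zomiran: start from *hefepul.
  rule 1 (vowel merger): hefepul → hefepol
  rule 2 (intervocalic lenition): hefepol → hefefol
  rule 3: no change — hefefol
  rule 4: no change — hefefol
  ⇒ Zomiran hefefol
*hefepul is the unique common source.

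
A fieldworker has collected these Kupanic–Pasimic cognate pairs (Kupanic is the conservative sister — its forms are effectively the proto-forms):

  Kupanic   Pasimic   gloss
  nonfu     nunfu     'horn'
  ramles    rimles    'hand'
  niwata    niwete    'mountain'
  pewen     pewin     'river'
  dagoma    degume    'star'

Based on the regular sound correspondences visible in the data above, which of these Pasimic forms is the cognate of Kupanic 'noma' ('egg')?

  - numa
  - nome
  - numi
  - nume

nume

dagoma ~ degume — Kupanic o corresponds to Pasimic u after a consonant, before a nasal.
niwata ~ niwete, dagoma ~ degume — Kupanic a corresponds to Pasimic e word-finally.
Applying these to Kupanic 'noma':
  noma → numa   (o→u after a consonant, before a nasal)
  numa → nume   (a→e word-finally)
So the Pasimic cognate is 'nume'.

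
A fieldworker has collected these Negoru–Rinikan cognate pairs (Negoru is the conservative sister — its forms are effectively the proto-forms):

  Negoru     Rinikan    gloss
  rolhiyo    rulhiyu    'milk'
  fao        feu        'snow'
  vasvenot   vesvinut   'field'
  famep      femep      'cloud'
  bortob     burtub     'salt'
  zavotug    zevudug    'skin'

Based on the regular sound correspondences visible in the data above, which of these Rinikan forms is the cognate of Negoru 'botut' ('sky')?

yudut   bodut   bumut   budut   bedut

budut

rolhiyo ~ rulhiyu, vasvenot ~ vesvinut — Negoru o corresponds to Rinikan u after a consonant, before a consonant other than r, m, n, p, b, f, v.
zavotug ~ zevudug — Negoru t corresponds to Rinikan d between vowels (before a back vowel).
Applying these to Negoru 'botut':
  botut → butut   (o→u after a consonant, before a consonant other than r, m, n, p, b, f, v)
  butut → budut   (t→d between vowels (before a back vowel))
So the Rinikan cognate is 'budut'.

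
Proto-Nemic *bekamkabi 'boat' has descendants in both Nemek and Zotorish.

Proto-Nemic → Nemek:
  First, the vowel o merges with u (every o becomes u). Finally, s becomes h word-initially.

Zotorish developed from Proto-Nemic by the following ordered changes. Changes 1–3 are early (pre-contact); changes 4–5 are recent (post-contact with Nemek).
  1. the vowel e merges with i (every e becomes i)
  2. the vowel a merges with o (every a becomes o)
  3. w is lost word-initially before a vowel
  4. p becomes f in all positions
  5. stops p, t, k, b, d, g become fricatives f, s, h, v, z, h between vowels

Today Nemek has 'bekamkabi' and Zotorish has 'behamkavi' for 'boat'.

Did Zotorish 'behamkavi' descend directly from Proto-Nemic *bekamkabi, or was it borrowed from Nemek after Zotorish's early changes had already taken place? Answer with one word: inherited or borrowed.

If inherited, *bekamkabi would pass through all of Zotorish's changes:
Zotorish: *bekamkabi
  bekamkabi → bikamkabi   [vowel merger]
  bikamkabi → bikomkobi   [vowel merger]
  bikomkobi (rule 3 does not apply)
  bikomkobi (rule 4 does not apply)
  bikomkobi → bihomkovi   [intervocalic lenition]
  giving Zotorish bihomkovi.
If borrowed from Nemek 'bekamkabi' after the early changes, it would undergo only the recent ones:
  rule 4 (unconditioned shift): no change (bekamkabi)
  rule 5 (intervocalic lenition): bekamkabi → behamkavi
  ⇒ as a loan: behamkavi
Zotorish 'behamkavi' matches the loan outcome 'behamkavi', not the inherited 'bihomkovi' — it skipped the early Zotorish changes, so it was borrowed from Nemek.

borrowed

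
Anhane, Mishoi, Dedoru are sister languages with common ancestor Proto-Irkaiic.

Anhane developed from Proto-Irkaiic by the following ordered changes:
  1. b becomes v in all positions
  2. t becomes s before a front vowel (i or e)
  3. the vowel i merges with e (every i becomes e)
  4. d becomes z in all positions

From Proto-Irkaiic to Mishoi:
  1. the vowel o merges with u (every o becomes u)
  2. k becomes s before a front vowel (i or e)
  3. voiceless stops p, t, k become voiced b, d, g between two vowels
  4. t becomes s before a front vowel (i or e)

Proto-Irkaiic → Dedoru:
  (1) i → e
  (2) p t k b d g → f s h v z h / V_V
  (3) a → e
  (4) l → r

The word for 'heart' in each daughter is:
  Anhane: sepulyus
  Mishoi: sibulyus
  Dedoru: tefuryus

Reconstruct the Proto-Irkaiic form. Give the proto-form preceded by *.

Position 1: Anhane has s, Mishoi has s, Dedoru has t. Dedoru preserves t here (none of its changes turn any other segment into t), so the proto-segment is *t.
Position 2: Anhane has e, Mishoi has i, Dedoru has e. Mishoi preserves i here (none of its changes turn any other segment into i), so the proto-segment is *i.
Position 3: Anhane has p, Mishoi has b, Dedoru has f. Anhane preserves p here (none of its changes turn any other segment into p), so the proto-segment is *p.
This points to *tipulyus. Verify forward in each daughter:
Anhane: *tipulyus
  tipulyus (rule 1 does not apply)
  tipulyus → sipulyus   [palatalisation]
  sipulyus → sepulyus   [vowel merger]
  sepulyus (rule 4 does not apply)
  giving Anhane sepulyus.
Mishoi: *tipulyus > tibulyus > sibulyus  (by intervocalic voicing, palatalisation)
Dedoru: *tipulyus > tepulyus > tefulyus > tefuryus  (by vowel merger, intervocalic lenition, unconditioned shift)
No other proto-form is consistent with every reflex, so the reconstruction is *tipulyus.

*tipulyus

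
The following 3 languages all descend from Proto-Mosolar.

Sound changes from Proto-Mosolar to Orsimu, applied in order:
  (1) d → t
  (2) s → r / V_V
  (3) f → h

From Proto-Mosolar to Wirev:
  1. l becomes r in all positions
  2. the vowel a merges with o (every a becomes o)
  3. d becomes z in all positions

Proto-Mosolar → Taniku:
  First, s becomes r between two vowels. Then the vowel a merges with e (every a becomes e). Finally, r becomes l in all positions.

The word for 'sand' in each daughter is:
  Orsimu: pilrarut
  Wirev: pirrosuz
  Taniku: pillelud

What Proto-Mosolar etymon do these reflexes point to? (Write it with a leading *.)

*pilrasud

Position 4: Orsimu has r, Wirev has r, Taniku has l. Taking the neighbouring segments as reconstructed: Orsimu r can only go back to *r; Wirev r could go back to *l or *r; Taniku l could go back to *l or *r — the one source consistent with every daughter is *r.
Position 3: Orsimu has l, Wirev has r, Taniku has l. Orsimu preserves l here (none of its changes turn any other segment into l), so the proto-segment is *l.
Position 6: Orsimu has r, Wirev has s, Taniku has l. Wirev preserves s here (none of its changes turn any other segment into s), so the proto-segment is *s.
This points to *pilrasud. Verify forward in each daughter:
Orsimu: *pilrasud > pilrasut > pilrarut  (by unconditioned shift, rhotacism)
Wirev: *pilrasud
  pilrasud → pirrasud   [unconditioned shift]
  pirrasud → pirrosud   [vowel merger]
  pirrosud → pirrosuz   [unconditioned shift]
  giving Wirev pirrosuz.
Taniku: start from *pilrasud.
  rule 1 (rhotacism): pilrasud → pilrarud
  rule 2 (vowel merger): pilrarud → pilrerud
  rule 3 (unconditioned shift): pilrerud → pillelud
  ⇒ Taniku pillelud
Only *pilrasud yields all of Orsimu pilrarut, Wirev pirrosuz, Taniku pillelud.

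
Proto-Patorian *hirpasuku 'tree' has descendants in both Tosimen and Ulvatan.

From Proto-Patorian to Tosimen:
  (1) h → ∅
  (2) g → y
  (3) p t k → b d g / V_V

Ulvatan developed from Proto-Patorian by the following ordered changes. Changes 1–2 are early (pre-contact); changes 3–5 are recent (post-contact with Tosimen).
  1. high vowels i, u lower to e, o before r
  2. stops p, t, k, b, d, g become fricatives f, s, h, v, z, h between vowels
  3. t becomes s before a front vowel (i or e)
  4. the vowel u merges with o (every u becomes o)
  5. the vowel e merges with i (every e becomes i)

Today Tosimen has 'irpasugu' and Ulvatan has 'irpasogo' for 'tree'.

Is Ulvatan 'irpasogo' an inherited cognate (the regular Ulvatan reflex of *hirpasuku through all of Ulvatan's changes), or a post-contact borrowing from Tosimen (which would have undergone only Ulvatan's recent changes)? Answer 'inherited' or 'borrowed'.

If inherited, *hirpasuku would pass through all of Ulvatan's changes:
Ulvatan: start from *hirpasuku.
  rule 1 (pre-rhotic lowering): hirpasuku → herpasuku
  rule 2 (intervocalic lenition): herpasuku → herpasuhu
  rule 3: no change — herpasuhu
  rule 4 (vowel merger): herpasuhu → herpasoho
  rule 5 (vowel merger): herpasoho → hirpasoho
  ⇒ Ulvatan hirpasoho
If borrowed from Tosimen 'irpasugu' after the early changes, it would undergo only the recent ones:
  rule 3 (palatalisation): no change (irpasugu)
  rule 4 (vowel merger): irpasugu → irpasogo
  rule 5 (vowel merger): no change (irpasogo)
  ⇒ as a loan: irpasogo
Ulvatan 'irpasogo' matches the loan outcome 'irpasogo', not the inherited 'hirpasoho' — it skipped the early Ulvatan changes, so it was borrowed from Tosimen.

borrowed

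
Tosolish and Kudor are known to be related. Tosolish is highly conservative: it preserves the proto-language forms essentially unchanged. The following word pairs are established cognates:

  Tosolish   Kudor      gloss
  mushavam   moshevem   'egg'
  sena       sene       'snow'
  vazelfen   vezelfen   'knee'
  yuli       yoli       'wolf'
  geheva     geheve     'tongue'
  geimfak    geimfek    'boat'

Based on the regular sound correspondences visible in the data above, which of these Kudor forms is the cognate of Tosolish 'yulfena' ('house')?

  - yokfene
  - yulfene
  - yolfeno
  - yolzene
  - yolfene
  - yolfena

mushavam ~ moshevem, yuli ~ yoli — Tosolish u corresponds to Kudor o after a consonant, before a consonant other than r, m, n, p, b, f, v.
sena ~ sene, geheva ~ geheve — Tosolish a corresponds to Kudor e word-finally.
Applying these to Tosolish 'yulfena':
  yulfena → yolfena   (u→o after a consonant, before a consonant other than r, m, n, p, b, f, v)
  yolfena → yolfene   (a→e word-finally)
So the Kudor cognate is 'yolfene'.

yolfene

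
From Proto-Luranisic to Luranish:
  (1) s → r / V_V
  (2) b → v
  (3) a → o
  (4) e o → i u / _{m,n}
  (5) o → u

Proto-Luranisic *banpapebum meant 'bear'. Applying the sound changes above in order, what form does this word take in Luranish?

vunpupevum

Luranish: *banpapebum
  banpapebum (rule 1 does not apply)
  banpapebum → vanpapevum   [unconditioned shift]
  vanpapevum → vonpopevum   [vowel merger]
  vonpopevum → vunpopevum   [pre-nasal raising]
  vunpopevum → vunpupevum   [vowel merger]
  giving Luranish vunpupevum.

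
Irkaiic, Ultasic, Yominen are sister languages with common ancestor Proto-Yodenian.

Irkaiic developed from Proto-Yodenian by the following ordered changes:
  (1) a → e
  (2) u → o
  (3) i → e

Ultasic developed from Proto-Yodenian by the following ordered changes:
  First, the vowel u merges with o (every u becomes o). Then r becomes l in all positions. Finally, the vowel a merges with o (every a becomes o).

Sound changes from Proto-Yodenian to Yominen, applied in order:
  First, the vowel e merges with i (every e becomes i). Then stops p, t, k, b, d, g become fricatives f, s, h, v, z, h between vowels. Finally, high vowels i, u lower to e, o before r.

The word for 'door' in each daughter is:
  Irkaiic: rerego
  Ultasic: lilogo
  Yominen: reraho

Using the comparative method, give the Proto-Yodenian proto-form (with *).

Position 5: Irkaiic has g, Ultasic has g, Yominen has h. Irkaiic preserves g here (none of its changes turn any other segment into g), so the proto-segment is *g.
Position 1: Irkaiic has r, Ultasic has l, Yominen has r. Irkaiic preserves r here (none of its changes turn any other segment into r), so the proto-segment is *r.
Position 4: Irkaiic has e, Ultasic has o, Yominen has a. Yominen preserves a here (none of its changes turn any other segment into a), so the proto-segment is *a.
Continuing position by position gives *rirago; check it forward:
Irkaiic: *rirago > rirego > rerego  (by vowel merger, vowel merger)
Ultasic: *rirago > lilago > lilogo  (by unconditioned shift, vowel merger)
Yominen: *rirago
  rirago (rule 1 does not apply)
  rirago → riraho   [intervocalic lenition]
  riraho → reraho   [pre-rhotic lowering]
  giving Yominen reraho.
*rirago is the unique common source.

*rirago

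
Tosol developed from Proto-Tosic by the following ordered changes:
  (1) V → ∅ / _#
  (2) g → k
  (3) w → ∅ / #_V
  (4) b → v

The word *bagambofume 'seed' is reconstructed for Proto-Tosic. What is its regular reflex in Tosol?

vakamvofum

Tosol: *bagambofume
  bagambofume → bagambofum   [apocope]
  bagambofum → bakambofum   [unconditioned shift]
  bakambofum (rule 3 does not apply)
  bakambofum → vakamvofum   [unconditioned shift]
  giving Tosol vakamvofum.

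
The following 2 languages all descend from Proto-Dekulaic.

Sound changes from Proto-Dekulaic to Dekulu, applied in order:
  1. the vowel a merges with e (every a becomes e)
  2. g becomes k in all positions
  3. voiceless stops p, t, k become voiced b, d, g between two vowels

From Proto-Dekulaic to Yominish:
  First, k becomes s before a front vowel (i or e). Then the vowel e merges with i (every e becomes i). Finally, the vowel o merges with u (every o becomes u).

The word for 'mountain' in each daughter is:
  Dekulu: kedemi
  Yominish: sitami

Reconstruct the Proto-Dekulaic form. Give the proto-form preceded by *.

Position 3: Dekulu has d, Yominish has t. Yominish preserves t here (none of its changes turn any other segment into t), so the proto-segment is *t.
Position 4: Dekulu has e, Yominish has a. Yominish preserves a here (none of its changes turn any other segment into a), so the proto-segment is *a.
Position 1: Dekulu has k, Yominish has s. Taking the neighbouring segments as reconstructed: Dekulu k could go back to *k or *g; Yominish s could go back to *k or *s — the one source consistent with every daughter is *k.
This points to *ketami. Verify forward in each daughter:
Dekulu: *ketami > ketemi > kedemi  (by vowel merger, intervocalic voicing)
Yominish: *ketami
  ketami → setami   [palatalisation]
  setami → sitami   [vowel merger]
  sitami (rule 3 does not apply)
  giving Yominish sitami.
*ketami is the unique common source.

*ketami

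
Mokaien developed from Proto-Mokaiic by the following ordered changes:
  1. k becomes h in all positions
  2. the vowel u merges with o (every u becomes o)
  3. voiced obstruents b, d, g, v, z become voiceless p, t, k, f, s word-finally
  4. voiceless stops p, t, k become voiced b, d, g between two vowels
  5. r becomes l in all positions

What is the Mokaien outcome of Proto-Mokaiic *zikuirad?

zihoilat

Mokaien: *zikuirad
  zikuirad → zihuirad   [unconditioned shift]
  zihuirad → zihoirad   [vowel merger]
  zihoirad → zihoirat   [final devoicing]
  zihoirat (rule 4 does not apply)
  zihoirat → zihoilat   [unconditioned shift]
  giving Mokaien zihoilat.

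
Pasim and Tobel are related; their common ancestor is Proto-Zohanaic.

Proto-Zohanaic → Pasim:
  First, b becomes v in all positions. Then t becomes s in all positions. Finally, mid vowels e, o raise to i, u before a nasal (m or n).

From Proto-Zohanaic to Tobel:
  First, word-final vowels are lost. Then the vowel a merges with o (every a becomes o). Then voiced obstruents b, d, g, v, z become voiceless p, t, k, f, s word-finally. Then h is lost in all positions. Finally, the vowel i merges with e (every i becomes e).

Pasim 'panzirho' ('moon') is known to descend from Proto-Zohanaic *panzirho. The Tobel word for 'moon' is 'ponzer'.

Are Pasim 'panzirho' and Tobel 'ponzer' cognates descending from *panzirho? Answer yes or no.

yes

Derive the expected Tobel reflex of *panzirho:
Tobel: *panzirho
  panzirho → panzirh   [apocope]
  panzirh → ponzirh   [vowel merger]
  ponzirh (rule 3 does not apply)
  ponzirh → ponzir   [h-loss]
  ponzir → ponzer   [vowel merger]
  giving Tobel ponzer.
Tobel 'ponzer' matches the regular reflex exactly, so the pair is cognate.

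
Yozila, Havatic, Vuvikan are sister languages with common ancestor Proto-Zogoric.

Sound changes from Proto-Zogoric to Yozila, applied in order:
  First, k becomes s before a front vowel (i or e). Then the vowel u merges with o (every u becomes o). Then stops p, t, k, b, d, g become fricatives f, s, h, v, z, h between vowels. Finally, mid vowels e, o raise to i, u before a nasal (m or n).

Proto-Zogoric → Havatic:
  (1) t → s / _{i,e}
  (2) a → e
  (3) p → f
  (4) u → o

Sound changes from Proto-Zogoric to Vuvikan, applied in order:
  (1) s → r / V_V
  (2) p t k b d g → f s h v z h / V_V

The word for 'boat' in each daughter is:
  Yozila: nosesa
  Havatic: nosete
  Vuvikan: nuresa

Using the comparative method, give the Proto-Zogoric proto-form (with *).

*nuseta

Position 2: Yozila has o, Havatic has o, Vuvikan has u. Vuvikan preserves u here (none of its changes turn any other segment into u), so the proto-segment is *u.
Position 6: Yozila has a, Havatic has e, Vuvikan has a. Yozila preserves a here (none of its changes turn any other segment into a), so the proto-segment is *a.
This points to *nuseta. Verify forward in each daughter:
Yozila: start from *nuseta.
  rule 1: no change — nuseta
  rule 2 (vowel merger): nuseta → noseta
  rule 3 (intervocalic lenition): noseta → nosesa
  rule 4: no change — nosesa
  ⇒ Yozila nosesa
Havatic: *nuseta
  nuseta (rule 1 does not apply)
  nuseta → nusete   [vowel merger]
  nusete (rule 3 does not apply)
  nusete → nosete   [vowel merger]
  giving Havatic nosete.
Vuvikan: *nuseta
  nuseta → nureta   [rhotacism]
  nureta → nuresa   [intervocalic lenition]
  giving Vuvikan nuresa.
No other proto-form is consistent with every reflex, so the reconstruction is *nuseta.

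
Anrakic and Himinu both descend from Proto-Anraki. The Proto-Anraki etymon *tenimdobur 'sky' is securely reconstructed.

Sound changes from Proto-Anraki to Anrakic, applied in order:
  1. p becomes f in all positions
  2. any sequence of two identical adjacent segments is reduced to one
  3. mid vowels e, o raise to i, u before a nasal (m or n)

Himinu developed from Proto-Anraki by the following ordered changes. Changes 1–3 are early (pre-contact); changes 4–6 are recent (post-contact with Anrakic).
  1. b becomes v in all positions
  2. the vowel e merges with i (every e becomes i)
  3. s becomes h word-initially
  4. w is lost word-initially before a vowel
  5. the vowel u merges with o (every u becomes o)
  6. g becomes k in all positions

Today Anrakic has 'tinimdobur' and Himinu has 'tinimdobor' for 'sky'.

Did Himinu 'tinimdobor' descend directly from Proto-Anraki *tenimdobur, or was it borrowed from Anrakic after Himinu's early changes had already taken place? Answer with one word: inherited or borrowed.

borrowed

If inherited, *tenimdobur would pass through all of Himinu's changes:
Himinu: *tenimdobur > tenimdovur > tinimdovur > tinimdovor  (by unconditioned shift, vowel merger, vowel merger)
If borrowed from Anrakic 'tinimdobur' after the early changes, it would undergo only the recent ones:
  rule 4 (glide loss): no change (tinimdobur)
  rule 5 (vowel merger): tinimdobur → tinimdobor
  rule 6 (unconditioned shift): no change (tinimdobor)
  ⇒ as a loan: tinimdobor
Himinu 'tinimdobor' matches the loan outcome 'tinimdobor', not the inherited 'tinimdovor' — it skipped the early Himinu changes, so it was borrowed from Anrakic.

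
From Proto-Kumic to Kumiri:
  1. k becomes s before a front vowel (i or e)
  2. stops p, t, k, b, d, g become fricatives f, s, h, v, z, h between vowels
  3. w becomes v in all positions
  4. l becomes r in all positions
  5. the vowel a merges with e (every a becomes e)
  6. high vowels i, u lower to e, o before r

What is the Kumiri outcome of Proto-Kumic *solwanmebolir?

sorvenmevorer

Kumiri: *solwanmebolir > solwanmevolir > solvanmevolir > sorvanmevorir > sorvenmevorir > sorvenmevorer  (by intervocalic lenition, unconditioned shift, unconditioned shift, vowel merger, pre-rhotic lowering)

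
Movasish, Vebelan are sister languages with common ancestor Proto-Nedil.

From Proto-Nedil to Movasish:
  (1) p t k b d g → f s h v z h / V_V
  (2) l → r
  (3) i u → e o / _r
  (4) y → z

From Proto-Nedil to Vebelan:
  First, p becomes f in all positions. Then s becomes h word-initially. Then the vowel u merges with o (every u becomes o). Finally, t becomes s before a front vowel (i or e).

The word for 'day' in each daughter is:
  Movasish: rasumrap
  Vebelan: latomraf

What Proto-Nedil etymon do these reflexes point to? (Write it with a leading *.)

Position 8: Movasish has p, Vebelan has f. Movasish preserves p here (none of its changes turn any other segment into p), so the proto-segment is *p.
Position 4: Movasish has u, Vebelan has o. Movasish preserves u here (none of its changes turn any other segment into u), so the proto-segment is *u.
Position 1: Movasish has r, Vebelan has l. Vebelan preserves l here (none of its changes turn any other segment into l), so the proto-segment is *l.
Continuing position by position gives *latumrap; check it forward:
Movasish: start from *latumrap.
  rule 1 (intervocalic lenition): latumrap → lasumrap
  rule 2 (unconditioned shift): lasumrap → rasumrap
  rule 3: no change — rasumrap
  rule 4: no change — rasumrap
  ⇒ Movasish rasumrap
Vebelan: start from *latumrap.
  rule 1 (unconditioned shift): latumrap → latumraf
  rule 2: no change — latumraf
  rule 3 (vowel merger): latumraf → latomraf
  rule 4: no change — latomraf
  ⇒ Vebelan latomraf
Only *latumrap yields all of Movasish rasumrap, Vebelan latomraf.

*latumrap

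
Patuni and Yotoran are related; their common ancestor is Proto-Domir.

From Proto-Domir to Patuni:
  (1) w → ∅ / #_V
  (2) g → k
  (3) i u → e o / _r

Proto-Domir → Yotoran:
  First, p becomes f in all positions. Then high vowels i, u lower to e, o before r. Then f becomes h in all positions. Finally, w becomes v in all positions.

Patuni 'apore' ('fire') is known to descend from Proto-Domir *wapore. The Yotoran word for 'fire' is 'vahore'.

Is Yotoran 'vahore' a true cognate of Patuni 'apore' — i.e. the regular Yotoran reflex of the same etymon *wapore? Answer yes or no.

yes

Derive the expected Yotoran reflex of *wapore:
Yotoran: *wapore
  wapore → wafore   [unconditioned shift]
  wafore (rule 2 does not apply)
  wafore → wahore   [unconditioned shift]
  wahore → vahore   [unconditioned shift]
  giving Yotoran vahore.
Yotoran 'vahore' matches the regular reflex exactly, so the pair is cognate.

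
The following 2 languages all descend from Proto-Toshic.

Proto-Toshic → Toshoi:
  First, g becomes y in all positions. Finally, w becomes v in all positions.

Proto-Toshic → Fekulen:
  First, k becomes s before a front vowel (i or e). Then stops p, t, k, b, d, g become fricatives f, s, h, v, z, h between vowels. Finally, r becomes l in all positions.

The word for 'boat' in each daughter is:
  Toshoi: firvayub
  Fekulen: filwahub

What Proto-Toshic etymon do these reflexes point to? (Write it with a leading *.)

Position 6: Toshoi has y, Fekulen has h. Taking the neighbouring segments as reconstructed: Toshoi y could go back to *g or *y; Fekulen h could go back to *k or *g or *h — the one source consistent with every daughter is *g.
Position 3: Toshoi has r, Fekulen has l. Toshoi preserves r here (none of its changes turn any other segment into r), so the proto-segment is *r.
This points to *firwagub. Verify forward in each daughter:
Toshoi: start from *firwagub.
  rule 1 (unconditioned shift): firwagub → firwayub
  rule 2 (unconditioned shift): firwayub → firvayub
  ⇒ Toshoi firvayub
Fekulen: *firwagub
  firwagub (rule 1 does not apply)
  firwagub → firwahub   [intervocalic lenition]
  firwahub → filwahub   [unconditioned shift]
  giving Fekulen filwahub.
Only *firwagub yields all of Toshoi firvayub, Fekulen filwahub.

*firwagub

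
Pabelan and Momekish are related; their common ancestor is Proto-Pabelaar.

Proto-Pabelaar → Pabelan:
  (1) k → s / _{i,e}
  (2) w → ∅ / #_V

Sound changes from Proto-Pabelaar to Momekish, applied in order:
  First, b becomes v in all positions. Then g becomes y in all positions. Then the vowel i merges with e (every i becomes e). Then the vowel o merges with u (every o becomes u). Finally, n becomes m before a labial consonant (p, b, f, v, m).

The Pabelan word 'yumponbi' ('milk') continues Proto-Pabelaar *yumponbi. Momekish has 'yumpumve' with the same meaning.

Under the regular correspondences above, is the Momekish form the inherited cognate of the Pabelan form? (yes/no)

Derive the expected Momekish reflex of *yumponbi:
Momekish: start from *yumponbi.
  rule 1 (unconditioned shift): yumponbi → yumponvi
  rule 2: no change — yumponvi
  rule 3 (vowel merger): yumponvi → yumponve
  rule 4 (vowel merger): yumponve → yumpunve
  rule 5 (nasal place assimilation): yumpunve → yumpumve
  ⇒ Momekish yumpumve
Momekish 'yumpumve' matches the regular reflex exactly, so the pair is cognate.

yes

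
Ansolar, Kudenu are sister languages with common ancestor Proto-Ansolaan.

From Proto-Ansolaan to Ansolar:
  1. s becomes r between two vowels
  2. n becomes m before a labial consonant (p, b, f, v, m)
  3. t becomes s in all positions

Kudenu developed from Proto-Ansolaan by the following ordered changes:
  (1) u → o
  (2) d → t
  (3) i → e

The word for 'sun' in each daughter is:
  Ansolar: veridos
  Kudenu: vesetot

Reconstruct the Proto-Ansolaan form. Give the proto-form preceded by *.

*vesidot

Position 4: Ansolar has i, Kudenu has e. Ansolar preserves i here (none of its changes turn any other segment into i), so the proto-segment is *i.
Position 5: Ansolar has d, Kudenu has t. Ansolar preserves d here (none of its changes turn any other segment into d), so the proto-segment is *d.
Verify the candidate proto-form against each daughter:
Ansolar: *vesidot > veridot > veridos  (by rhotacism, unconditioned shift)
Kudenu: *vesidot
  vesidot (rule 1 does not apply)
  vesidot → vesitot   [unconditioned shift]
  vesitot → vesetot   [vowel merger]
  giving Kudenu vesetot.
No other proto-form is consistent with every reflex, so the reconstruction is *vesidot.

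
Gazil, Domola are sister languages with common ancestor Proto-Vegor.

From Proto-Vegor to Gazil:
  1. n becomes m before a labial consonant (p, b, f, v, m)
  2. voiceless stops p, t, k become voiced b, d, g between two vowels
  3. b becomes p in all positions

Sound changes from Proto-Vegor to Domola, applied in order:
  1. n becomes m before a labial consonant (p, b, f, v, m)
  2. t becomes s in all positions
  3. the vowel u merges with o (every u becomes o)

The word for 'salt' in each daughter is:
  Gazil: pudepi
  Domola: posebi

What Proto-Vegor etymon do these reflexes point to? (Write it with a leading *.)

*putebi

Position 3: Gazil has d, Domola has s. Taking the neighbouring segments as reconstructed: Gazil d could go back to *t or *d; Domola s could go back to *t or *s — the one source consistent with every daughter is *t.
Position 2: Gazil has u, Domola has o. Gazil preserves u here (none of its changes turn any other segment into u), so the proto-segment is *u.
Position 5: Gazil has p, Domola has b. Domola preserves b here (none of its changes turn any other segment into b), so the proto-segment is *b.
Continuing position by position gives *putebi; check it forward:
Gazil: *putebi
  putebi (rule 1 does not apply)
  putebi → pudebi   [intervocalic voicing]
  pudebi → pudepi   [unconditioned shift]
  giving Gazil pudepi.
Domola: *putebi
  putebi (rule 1 does not apply)
  putebi → pusebi   [unconditioned shift]
  pusebi → posebi   [vowel merger]
  giving Domola posebi.
Only *putebi yields all of Gazil pudepi, Domola posebi.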